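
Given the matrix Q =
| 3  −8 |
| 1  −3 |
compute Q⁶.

[[1, 0], [0, 1]]

Q² = I (check: tr Q = 0 and det Q = −1), so Q⁶ = I since 6 is even.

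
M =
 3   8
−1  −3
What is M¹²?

[[1, 0], [0, 1]]

M² = I (check: tr M = 0 and det M = −1), so M¹² = I since 12 is even.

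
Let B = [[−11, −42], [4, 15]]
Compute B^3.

tr B = 4 and det B = 3, so the characteristic polynomial is λ² − (4)λ + (3) with roots 3 and 1.
Eigenvectors give P = [[−3, 7], [1, −2]] with P⁻¹ = [[2, 7], [1, 3]], and B = P·diag(3, 1)·P⁻¹.
Then B^3 = P·diag(27, 1)·P⁻¹ = [[−81, 7], [27, −2]] · [[2, 7], [1, 3]] = [[−155, −546], [52, 183]].

[[−155, −546], [52, 183]]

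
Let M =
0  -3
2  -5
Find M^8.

[[-12354, 18915], [-12610, 19171]]

tr M = -5 and det M = 6, so the characteristic polynomial is λ² − (-5)λ + (6) with roots -2 and -3.
Eigenvectors give P = [[3, 1], [2, 1]] with P⁻¹ = [[1, -1], [-2, 3]], and M = P·diag(-2, -3)·P⁻¹.
Then M^8 = P·diag(256, 6561)·P⁻¹ = [[768, 6561], [512, 6561]] · [[1, -1], [-2, 3]] = [[-12354, 18915], [-12610, 19171]].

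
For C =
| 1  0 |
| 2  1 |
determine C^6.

[[1, 0], [12, 1]]

C = I + N where N = [[0, 0], [2, 0]] is strictly lower-triangular, so N^2 = 0.
(I + N)^6 = I + 6·N = [[1, 0], [12, 1]].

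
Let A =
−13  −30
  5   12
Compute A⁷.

tr A = −1 and det A = −6, so the characteristic polynomial is λ² − (−1)λ + (−6) with roots 2 and −3.
Eigenvectors give P = [[−2, 3], [1, −1]] with P⁻¹ = [[1, 3], [1, 2]], and A = P·diag(2, −3)·P⁻¹.
Then A⁷ = P·diag(128, −2187)·P⁻¹ = [[−256, −6561], [128, 2187]] · [[1, 3], [1, 2]] = [[−6817, −13890], [2315, 4758]].

[[−6817, −13890], [2315, 4758]]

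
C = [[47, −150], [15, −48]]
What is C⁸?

tr C = −1 and det C = −6, so the characteristic polynomial is λ² − (−1)λ + (−6) with roots 2 and −3.
Eigenvectors give P = [[10, 3], [3, 1]] with P⁻¹ = [[1, −3], [−3, 10]], and C = P·diag(2, −3)·P⁻¹.
Then C⁸ = P·diag(256, 6561)·P⁻¹ = [[2560, 19683], [768, 6561]] · [[1, −3], [−3, 10]] = [[−56489, 189150], [−18915, 63306]].

[[−56489, 189150], [−18915, 63306]]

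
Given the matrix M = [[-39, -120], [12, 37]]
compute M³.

tr M = -2 and det M = -3, so the characteristic polynomial is λ² − (-2)λ + (-3) with roots -3 and 1.
Eigenvectors give P = [[10, -3], [-3, 1]] with P⁻¹ = [[1, 3], [3, 10]], and M = P·diag(-3, 1)·P⁻¹.
Then M³ = P·diag(-27, 1)·P⁻¹ = [[-270, -3], [81, 1]] · [[1, 3], [3, 10]] = [[-279, -840], [84, 253]].

[[-279, -840], [84, 253]]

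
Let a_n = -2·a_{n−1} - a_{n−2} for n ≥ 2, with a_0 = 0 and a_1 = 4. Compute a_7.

28

With companion matrix Q = [[-2, -1], [1, 0]], [a_n, a_{n−1}]ᵀ = Q·[a_{n−1}, a_{n−2}]ᵀ, so [a_7, a_6]ᵀ = Q⁶·[a_1, a_0]ᵀ.
Q⁶ = [[7, 6], [-6, -5]], giving [a_7, a_6]ᵀ = [[28], [-24]].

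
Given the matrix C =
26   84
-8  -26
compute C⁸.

[[256, 0], [0, 256]]

tr C = 0 and det C = -4, so the characteristic polynomial is λ² − (0)λ + (-4) with roots -2 and 2.
Eigenvectors give P = [[3, 7], [-1, -2]] with P⁻¹ = [[-2, -7], [1, 3]], and C = P·diag(-2, 2)·P⁻¹.
Then C⁸ = P·diag(256, 256)·P⁻¹ = [[768, 1792], [-256, -512]] · [[-2, -7], [1, 3]] = [[256, 0], [0, 256]].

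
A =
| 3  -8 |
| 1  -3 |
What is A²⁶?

A² = I (check: tr A = 0 and det A = -1), so A²⁶ = I since 26 is even.

[[1, 0], [0, 1]]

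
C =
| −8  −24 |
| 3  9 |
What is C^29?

C² = C (a projection; rank 1, trace 1), so C^29 = C.

[[−8, −24], [3, 9]]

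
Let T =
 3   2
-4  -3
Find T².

[[1, 0], [0, 1]]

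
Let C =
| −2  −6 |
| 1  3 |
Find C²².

C² = C (a projection; rank 1, trace 1), so C²² = C.

[[−2, −6], [1, 3]]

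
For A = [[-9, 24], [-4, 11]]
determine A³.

[[-57, 168], [-28, 83]]

tr A = 2 and det A = -3, so the characteristic polynomial is λ² − (2)λ + (-3) with roots -1 and 3.
Eigenvectors give P = [[3, -2], [1, -1]] with P⁻¹ = [[1, -2], [1, -3]], and A = P·diag(-1, 3)·P⁻¹.
Then A³ = P·diag(-1, 27)·P⁻¹ = [[-3, -54], [-1, -27]] · [[1, -2], [1, -3]] = [[-57, 168], [-28, 83]].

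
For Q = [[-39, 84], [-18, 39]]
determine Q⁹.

[[-255879, 551124], [-118098, 255879]]

tr Q = 0 and det Q = -9, so the characteristic polynomial is λ² − (0)λ + (-9) with roots -3 and 3.
Eigenvectors give P = [[7, 2], [3, 1]] with P⁻¹ = [[1, -2], [-3, 7]], and Q = P·diag(-3, 3)·P⁻¹.
Then Q⁹ = P·diag(-19683, 19683)·P⁻¹ = [[-137781, 39366], [-59049, 19683]] · [[1, -2], [-3, 7]] = [[-255879, 551124], [-118098, 255879]].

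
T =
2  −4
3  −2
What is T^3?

[[−16, 32], [−24, 16]]

T^2 = [[−8, 0], [0, −8]]
T^3 = [[−16, 32], [−24, 16]]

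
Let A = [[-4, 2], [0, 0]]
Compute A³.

[[-64, 32], [0, 0]]

A² = [[16, -8], [0, 0]]
A³ = [[-64, 32], [0, 0]]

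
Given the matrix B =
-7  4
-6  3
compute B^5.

[[-727, 484], [-726, 483]]

tr B = -4 and det B = 3, so the characteristic polynomial is λ² − (-4)λ + (3) with roots -3 and -1.
Eigenvectors give P = [[-1, -2], [-1, -3]] with P⁻¹ = [[-3, 2], [1, -1]], and B = P·diag(-3, -1)·P⁻¹.
Then B^5 = P·diag(-243, -1)·P⁻¹ = [[243, 2], [243, 3]] · [[-3, 2], [1, -1]] = [[-727, 484], [-726, 483]].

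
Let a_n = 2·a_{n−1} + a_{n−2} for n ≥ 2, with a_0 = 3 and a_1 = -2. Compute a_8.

With companion matrix C = [[2, 1], [1, 0]], [a_n, a_{n−1}]ᵀ = C·[a_{n−1}, a_{n−2}]ᵀ, so [a_8, a_7]ᵀ = C⁷·[a_1, a_0]ᵀ.
C⁷ = [[408, 169], [169, 70]], giving [a_8, a_7]ᵀ = [[-309], [-128]].

-309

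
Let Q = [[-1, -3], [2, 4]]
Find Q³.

[[-13, -21], [14, 22]]

tr Q = 3 and det Q = 2, so the characteristic polynomial is λ² − (3)λ + (2) with roots 2 and 1.
Eigenvectors give P = [[-1, 3], [1, -2]] with P⁻¹ = [[2, 3], [1, 1]], and Q = P·diag(2, 1)·P⁻¹.
Then Q³ = P·diag(8, 1)·P⁻¹ = [[-8, 3], [8, -2]] · [[2, 3], [1, 1]] = [[-13, -21], [14, 22]].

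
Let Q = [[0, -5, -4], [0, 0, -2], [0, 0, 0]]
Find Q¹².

Q is strictly triangular, hence nilpotent: Q³ = 0, so Q¹² = 0.

[[0, 0, 0], [0, 0, 0], [0, 0, 0]]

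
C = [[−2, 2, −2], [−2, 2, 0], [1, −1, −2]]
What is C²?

[[−2, 2, 8], [0, 0, 4], [−2, 2, 2]]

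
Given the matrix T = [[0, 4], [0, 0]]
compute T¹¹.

T is strictly triangular, hence nilpotent: T² = 0, so T¹¹ = 0.

[[0, 0], [0, 0]]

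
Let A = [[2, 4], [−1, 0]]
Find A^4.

[[−16, −32], [8, 0]]

A^2 = [[0, 8], [−2, −4]]
A^3 = [[−8, 0], [0, −8]]
A^4 = [[−16, −32], [8, 0]]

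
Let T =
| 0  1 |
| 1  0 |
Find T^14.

[[1, 0], [0, 1]]

T² = I (check: tr T = 0 and det T = -1), so T^14 = I since 14 is even.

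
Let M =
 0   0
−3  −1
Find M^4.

M^2 = [[0, 0], [3, 1]]
M^3 = [[0, 0], [−3, −1]]
M^4 = [[0, 0], [3, 1]]

[[0, 0], [3, 1]]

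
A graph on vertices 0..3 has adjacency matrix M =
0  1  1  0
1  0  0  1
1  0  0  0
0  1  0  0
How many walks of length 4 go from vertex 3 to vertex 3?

2

The number of length-4 walks from vertex 3 to vertex 3 is entry (3,3) of M^4, where M is the adjacency matrix.
M^2 = [[2, 0, 0, 1], [0, 2, 1, 0], [0, 1, 1, 0], [1, 0, 0, 1]]
M^3 = [[0, 3, 2, 0], [3, 0, 0, 2], [2, 0, 0, 1], [0, 2, 1, 0]]
M^4 = [[5, 0, 0, 3], [0, 5, 3, 0], [0, 3, 2, 0], [3, 0, 0, 2]]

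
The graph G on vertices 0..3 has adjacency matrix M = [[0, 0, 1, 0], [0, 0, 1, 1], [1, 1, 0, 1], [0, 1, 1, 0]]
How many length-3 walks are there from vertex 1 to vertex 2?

4

The number of length-3 walks from vertex 1 to vertex 2 is entry (1,2) of M³, where M is the adjacency matrix.
M² = [[1, 1, 0, 1], [1, 2, 1, 1], [0, 1, 3, 1], [1, 1, 1, 2]]
M³ = [[0, 1, 3, 1], [1, 2, 4, 3], [3, 4, 2, 4], [1, 3, 4, 2]]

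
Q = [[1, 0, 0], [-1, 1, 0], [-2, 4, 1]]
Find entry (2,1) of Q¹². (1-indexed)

Q = I + N where N = [[0, 0, 0], [-1, 0, 0], [-2, 4, 0]] is strictly lower-triangular, so N³ = 0.
(I + N)¹² = I + 12·N + 66·N² = [[1, 0, 0], [-12, 1, 0], [-288, 48, 1]].

-12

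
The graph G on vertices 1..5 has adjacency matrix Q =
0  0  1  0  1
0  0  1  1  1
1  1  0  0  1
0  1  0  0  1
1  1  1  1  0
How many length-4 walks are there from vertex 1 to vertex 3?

The number of length-4 walks from vertex 1 to vertex 3 is entry (1,3) of Q⁴, where Q is the adjacency matrix.
Q² = [[2, 2, 1, 1, 1], [2, 3, 1, 1, 2], [1, 1, 3, 2, 2], [1, 1, 2, 2, 1], [1, 2, 2, 1, 4]]
Q³ = [[2, 3, 5, 3, 6], [3, 4, 7, 5, 7], [5, 7, 4, 3, 7], [3, 5, 3, 2, 6], [6, 7, 7, 6, 6]]
Q⁴ = [[11, 14, 11, 9, 13], [14, 19, 14, 11, 19], [11, 14, 19, 14, 19], [9, 11, 14, 11, 13], [13, 19, 19, 13, 26]]

11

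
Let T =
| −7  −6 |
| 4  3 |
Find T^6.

tr T = −4 and det T = 3, so the characteristic polynomial is λ² − (−4)λ + (3) with roots −1 and −3.
Eigenvectors give P = [[−1, 3], [1, −2]] with P⁻¹ = [[2, 3], [1, 1]], and T = P·diag(−1, −3)·P⁻¹.
Then T^6 = P·diag(1, 729)·P⁻¹ = [[−1, 2187], [1, −1458]] · [[2, 3], [1, 1]] = [[2185, 2184], [−1456, −1455]].

[[2185, 2184], [−1456, −1455]]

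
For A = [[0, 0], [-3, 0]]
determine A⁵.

A is strictly triangular, hence nilpotent: A² = 0, so A⁵ = 0.

[[0, 0], [0, 0]]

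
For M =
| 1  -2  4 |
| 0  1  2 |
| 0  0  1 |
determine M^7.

[[1, -14, -56], [0, 1, 14], [0, 0, 1]]

M = I + N where N = [[0, -2, 4], [0, 0, 2], [0, 0, 0]] is strictly upper-triangular, so N^3 = 0.
(I + N)^7 = I + 7·N + 21·N^2 = [[1, -14, -56], [0, 1, 14], [0, 0, 1]].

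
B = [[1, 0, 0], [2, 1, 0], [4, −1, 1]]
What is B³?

B = I + N where N = [[0, 0, 0], [2, 0, 0], [4, −1, 0]] is strictly lower-triangular, so N³ = 0.
(I + N)³ = I + 3·N + 3·N² = [[1, 0, 0], [6, 1, 0], [6, −3, 1]].

[[1, 0, 0], [6, 1, 0], [6, −3, 1]]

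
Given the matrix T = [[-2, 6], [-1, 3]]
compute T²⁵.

T² = T (a projection; rank 1, trace 1), so T²⁵ = T.

[[-2, 6], [-1, 3]]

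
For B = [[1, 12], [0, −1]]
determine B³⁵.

B² = I (check: tr B = 0 and det B = −1), so B³⁵ = B since 35 is odd.

[[1, 12], [0, −1]]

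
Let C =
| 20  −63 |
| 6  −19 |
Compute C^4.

tr C = 1 and det C = −2, so the characteristic polynomial is λ² − (1)λ + (−2) with roots 2 and −1.
Eigenvectors give P = [[7, 3], [2, 1]] with P⁻¹ = [[1, −3], [−2, 7]], and C = P·diag(2, −1)·P⁻¹.
Then C^4 = P·diag(16, 1)·P⁻¹ = [[112, 3], [32, 1]] · [[1, −3], [−2, 7]] = [[106, −315], [30, −89]].

[[106, −315], [30, −89]]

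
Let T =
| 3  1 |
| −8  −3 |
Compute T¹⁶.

[[1, 0], [0, 1]]

T² = I (check: tr T = 0 and det T = −1), so T¹⁶ = I since 16 is even.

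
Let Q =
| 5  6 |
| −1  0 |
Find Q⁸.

tr Q = 5 and det Q = 6, so the characteristic polynomial is λ² − (5)λ + (6) with roots 3 and 2.
Eigenvectors give P = [[3, −2], [−1, 1]] with P⁻¹ = [[1, 2], [1, 3]], and Q = P·diag(3, 2)·P⁻¹.
Then Q⁸ = P·diag(6561, 256)·P⁻¹ = [[19683, −512], [−6561, 256]] · [[1, 2], [1, 3]] = [[19171, 37830], [−6305, −12354]].

[[19171, 37830], [−6305, −12354]]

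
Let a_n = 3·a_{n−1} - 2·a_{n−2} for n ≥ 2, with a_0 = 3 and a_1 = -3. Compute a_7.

With companion matrix C = [[3, -2], [1, 0]], [a_n, a_{n−1}]ᵀ = C·[a_{n−1}, a_{n−2}]ᵀ, so [a_7, a_6]ᵀ = C⁶·[a_1, a_0]ᵀ.
C⁶ = [[127, -126], [63, -62]], giving [a_7, a_6]ᵀ = [[-759], [-375]].

-759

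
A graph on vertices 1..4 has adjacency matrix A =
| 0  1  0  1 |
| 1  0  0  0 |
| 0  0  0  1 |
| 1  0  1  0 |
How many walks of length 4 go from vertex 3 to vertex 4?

The number of length-4 walks from vertex 3 to vertex 4 is entry (3,4) of A^4, where A is the adjacency matrix.
A^2 = [[2, 0, 1, 0], [0, 1, 0, 1], [1, 0, 1, 0], [0, 1, 0, 2]]
A^3 = [[0, 2, 0, 3], [2, 0, 1, 0], [0, 1, 0, 2], [3, 0, 2, 0]]
A^4 = [[5, 0, 3, 0], [0, 2, 0, 3], [3, 0, 2, 0], [0, 3, 0, 5]]

0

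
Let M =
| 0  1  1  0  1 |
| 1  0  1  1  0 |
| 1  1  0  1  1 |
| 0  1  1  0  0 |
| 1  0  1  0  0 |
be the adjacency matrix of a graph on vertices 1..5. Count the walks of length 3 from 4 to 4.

The number of length-3 walks from vertex 4 to vertex 4 is entry (4,4) of M³, where M is the adjacency matrix.
M² = [[3, 1, 2, 2, 1], [1, 3, 2, 1, 2], [2, 2, 4, 1, 1], [2, 1, 1, 2, 1], [1, 2, 1, 1, 2]]
M³ = [[4, 7, 7, 3, 5], [7, 4, 7, 5, 3], [7, 7, 6, 6, 6], [3, 5, 6, 2, 3], [5, 3, 6, 3, 2]]

2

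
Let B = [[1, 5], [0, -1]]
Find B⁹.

[[1, 5], [0, -1]]

B² = I (check: tr B = 0 and det B = -1), so B⁹ = B since 9 is odd.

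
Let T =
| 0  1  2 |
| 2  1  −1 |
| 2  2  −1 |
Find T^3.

T^2 = [[6, 5, −3], [0, 1, 4], [2, 2, 3]]
T^3 = [[4, 5, 10], [10, 9, −5], [10, 10, −1]]

[[4, 5, 10], [10, 9, −5], [10, 10, −1]]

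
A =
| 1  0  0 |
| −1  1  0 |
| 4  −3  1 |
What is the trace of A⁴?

3

A = I + N where N = [[0, 0, 0], [−1, 0, 0], [4, −3, 0]] is strictly lower-triangular, so N³ = 0.
(I + N)⁴ = I + 4·N + 6·N² = [[1, 0, 0], [−4, 1, 0], [34, −12, 1]].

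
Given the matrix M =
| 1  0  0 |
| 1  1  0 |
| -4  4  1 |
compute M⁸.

M = I + N where N = [[0, 0, 0], [1, 0, 0], [-4, 4, 0]] is strictly lower-triangular, so N³ = 0.
(I + N)⁸ = I + 8·N + 28·N² = [[1, 0, 0], [8, 1, 0], [80, 32, 1]].

[[1, 0, 0], [8, 1, 0], [80, 32, 1]]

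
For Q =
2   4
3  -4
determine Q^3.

[[8, 96], [72, -136]]

Q^2 = [[16, -8], [-6, 28]]
Q^3 = [[8, 96], [72, -136]]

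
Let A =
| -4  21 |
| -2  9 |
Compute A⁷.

tr A = 5 and det A = 6, so the characteristic polynomial is λ² − (5)λ + (6) with roots 2 and 3.
Eigenvectors give P = [[7, 3], [2, 1]] with P⁻¹ = [[1, -3], [-2, 7]], and A = P·diag(2, 3)·P⁻¹.
Then A⁷ = P·diag(128, 2187)·P⁻¹ = [[896, 6561], [256, 2187]] · [[1, -3], [-2, 7]] = [[-12226, 43239], [-4118, 14541]].

[[-12226, 43239], [-4118, 14541]]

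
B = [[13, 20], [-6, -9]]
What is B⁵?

[[1453, 2420], [-726, -1209]]

tr B = 4 and det B = 3, so the characteristic polynomial is λ² − (4)λ + (3) with roots 3 and 1.
Eigenvectors give P = [[2, -5], [-1, 3]] with P⁻¹ = [[3, 5], [1, 2]], and B = P·diag(3, 1)·P⁻¹.
Then B⁵ = P·diag(243, 1)·P⁻¹ = [[486, -5], [-243, 3]] · [[3, 5], [1, 2]] = [[1453, 2420], [-726, -1209]].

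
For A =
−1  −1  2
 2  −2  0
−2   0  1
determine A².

[[−5, 3, 0], [−6, 2, 4], [0, 2, −3]]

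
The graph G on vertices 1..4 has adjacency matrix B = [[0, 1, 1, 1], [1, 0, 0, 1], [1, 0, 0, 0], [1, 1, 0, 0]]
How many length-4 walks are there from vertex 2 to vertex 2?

7

The number of length-4 walks from vertex 2 to vertex 2 is entry (2,2) of B^4, where B is the adjacency matrix.
B^2 = [[3, 1, 0, 1], [1, 2, 1, 1], [0, 1, 1, 1], [1, 1, 1, 2]]
B^3 = [[2, 4, 3, 4], [4, 2, 1, 3], [3, 1, 0, 1], [4, 3, 1, 2]]
B^4 = [[11, 6, 2, 6], [6, 7, 4, 6], [2, 4, 3, 4], [6, 6, 4, 7]]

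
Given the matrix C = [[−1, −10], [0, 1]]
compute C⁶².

[[1, 0], [0, 1]]

C² = I (check: tr C = 0 and det C = −1), so C⁶² = I since 62 is even.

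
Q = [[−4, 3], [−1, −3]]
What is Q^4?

Q^2 = [[13, −21], [7, 6]]
Q^3 = [[−31, 102], [−34, 3]]
Q^4 = [[22, −399], [133, −111]]

[[22, −399], [133, −111]]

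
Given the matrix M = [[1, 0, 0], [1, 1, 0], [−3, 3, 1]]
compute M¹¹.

[[1, 0, 0], [11, 1, 0], [132, 33, 1]]

M = I + N where N = [[0, 0, 0], [1, 0, 0], [−3, 3, 0]] is strictly lower-triangular, so N³ = 0.
(I + N)¹¹ = I + 11·N + 55·N² = [[1, 0, 0], [11, 1, 0], [132, 33, 1]].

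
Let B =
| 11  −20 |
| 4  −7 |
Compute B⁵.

[[1211, −2420], [484, −967]]

tr B = 4 and det B = 3, so the characteristic polynomial is λ² − (4)λ + (3) with roots 1 and 3.
Eigenvectors give P = [[2, 5], [1, 2]] with P⁻¹ = [[−2, 5], [1, −2]], and B = P·diag(1, 3)·P⁻¹.
Then B⁵ = P·diag(1, 243)·P⁻¹ = [[2, 1215], [1, 486]] · [[−2, 5], [1, −2]] = [[1211, −2420], [484, −967]].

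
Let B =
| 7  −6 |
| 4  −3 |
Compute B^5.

[[727, −726], [484, −483]]

tr B = 4 and det B = 3, so the characteristic polynomial is λ² − (4)λ + (3) with roots 3 and 1.
Eigenvectors give P = [[3, 1], [2, 1]] with P⁻¹ = [[1, −1], [−2, 3]], and B = P·diag(3, 1)·P⁻¹.
Then B^5 = P·diag(243, 1)·P⁻¹ = [[729, 1], [486, 1]] · [[1, −1], [−2, 3]] = [[727, −726], [484, −483]].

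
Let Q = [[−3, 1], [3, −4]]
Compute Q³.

[[−57, 40], [120, −97]]

Q² = [[12, −7], [−21, 19]]
Q³ = [[−57, 40], [120, −97]]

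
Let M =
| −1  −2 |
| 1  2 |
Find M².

M² = M (a projection; rank 1, trace 1), so M² = M.

[[−1, −2], [1, 2]]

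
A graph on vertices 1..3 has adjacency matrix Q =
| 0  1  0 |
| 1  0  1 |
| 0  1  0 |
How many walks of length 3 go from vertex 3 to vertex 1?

0

The number of length-3 walks from vertex 3 to vertex 1 is entry (3,1) of Q³, where Q is the adjacency matrix.
Q² = [[1, 0, 1], [0, 2, 0], [1, 0, 1]]
Q³ = [[0, 2, 0], [2, 0, 2], [0, 2, 0]]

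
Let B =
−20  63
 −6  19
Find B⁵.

tr B = −1 and det B = −2, so the characteristic polynomial is λ² − (−1)λ + (−2) with roots 1 and −2.
Eigenvectors give P = [[3, −7], [1, −2]] with P⁻¹ = [[−2, 7], [−1, 3]], and B = P·diag(1, −2)·P⁻¹.
Then B⁵ = P·diag(1, −32)·P⁻¹ = [[3, 224], [1, 64]] · [[−2, 7], [−1, 3]] = [[−230, 693], [−66, 199]].

[[−230, 693], [−66, 199]]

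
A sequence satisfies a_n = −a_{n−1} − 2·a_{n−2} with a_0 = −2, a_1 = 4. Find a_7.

8

With companion matrix B = [[−1, −2], [1, 0]], [a_n, a_{n−1}]ᵀ = B·[a_{n−1}, a_{n−2}]ᵀ, so [a_7, a_6]ᵀ = B^6·[a_1, a_0]ᵀ.
B^6 = [[7, 10], [−5, 2]], giving [a_7, a_6]ᵀ = [[8], [−24]].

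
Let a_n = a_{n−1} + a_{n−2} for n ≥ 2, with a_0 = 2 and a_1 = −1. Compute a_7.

3

With companion matrix Q = [[1, 1], [1, 0]], [a_n, a_{n−1}]ᵀ = Q·[a_{n−1}, a_{n−2}]ᵀ, so [a_7, a_6]ᵀ = Q⁶·[a_1, a_0]ᵀ.
Q⁶ = [[13, 8], [8, 5]], giving [a_7, a_6]ᵀ = [[3], [2]].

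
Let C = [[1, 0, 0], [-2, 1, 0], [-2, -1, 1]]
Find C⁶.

C = I + N where N = [[0, 0, 0], [-2, 0, 0], [-2, -1, 0]] is strictly lower-triangular, so N³ = 0.
(I + N)⁶ = I + 6·N + 15·N² = [[1, 0, 0], [-12, 1, 0], [18, -6, 1]].

[[1, 0, 0], [-12, 1, 0], [18, -6, 1]]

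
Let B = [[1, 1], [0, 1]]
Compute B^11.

[[1, 11], [0, 1]]

B = I + N where N = [[0, 1], [0, 0]] is strictly upper-triangular, so N^2 = 0.
(I + N)^11 = I + 11·N = [[1, 11], [0, 1]].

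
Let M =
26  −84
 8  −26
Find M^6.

[[64, 0], [0, 64]]

tr M = 0 and det M = −4, so the characteristic polynomial is λ² − (0)λ + (−4) with roots −2 and 2.
Eigenvectors give P = [[3, −7], [1, −2]] with P⁻¹ = [[−2, 7], [−1, 3]], and M = P·diag(−2, 2)·P⁻¹.
Then M^6 = P·diag(64, 64)·P⁻¹ = [[192, −448], [64, −128]] · [[−2, 7], [−1, 3]] = [[64, 0], [0, 64]].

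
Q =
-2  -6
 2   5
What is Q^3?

[[-20, -42], [14, 29]]

tr Q = 3 and det Q = 2, so the characteristic polynomial is λ² − (3)λ + (2) with roots 2 and 1.
Eigenvectors give P = [[-3, -2], [2, 1]] with P⁻¹ = [[1, 2], [-2, -3]], and Q = P·diag(2, 1)·P⁻¹.
Then Q^3 = P·diag(8, 1)·P⁻¹ = [[-24, -2], [16, 1]] · [[1, 2], [-2, -3]] = [[-20, -42], [14, 29]].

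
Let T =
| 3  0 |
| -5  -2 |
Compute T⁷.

tr T = 1 and det T = -6, so the characteristic polynomial is λ² − (1)λ + (-6) with roots -2 and 3.
Eigenvectors give P = [[0, -1], [-1, 1]] with P⁻¹ = [[-1, -1], [-1, 0]], and T = P·diag(-2, 3)·P⁻¹.
Then T⁷ = P·diag(-128, 2187)·P⁻¹ = [[0, -2187], [128, 2187]] · [[-1, -1], [-1, 0]] = [[2187, 0], [-2315, -128]].

[[2187, 0], [-2315, -128]]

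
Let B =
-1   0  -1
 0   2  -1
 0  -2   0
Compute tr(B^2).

9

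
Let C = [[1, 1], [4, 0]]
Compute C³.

[[9, 5], [20, 4]]

C² = [[5, 1], [4, 4]]
C³ = [[9, 5], [20, 4]]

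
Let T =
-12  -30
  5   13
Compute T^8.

[[-12354, -37830], [6305, 19171]]

tr T = 1 and det T = -6, so the characteristic polynomial is λ² − (1)λ + (-6) with roots -2 and 3.
Eigenvectors give P = [[-3, 2], [1, -1]] with P⁻¹ = [[-1, -2], [-1, -3]], and T = P·diag(-2, 3)·P⁻¹.
Then T^8 = P·diag(256, 6561)·P⁻¹ = [[-768, 13122], [256, -6561]] · [[-1, -2], [-1, -3]] = [[-12354, -37830], [6305, 19171]].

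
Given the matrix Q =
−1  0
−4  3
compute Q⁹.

[[−1, 0], [−19684, 19683]]

tr Q = 2 and det Q = −3, so the characteristic polynomial is λ² − (2)λ + (−3) with roots 3 and −1.
Eigenvectors give P = [[0, −1], [1, −1]] with P⁻¹ = [[−1, 1], [−1, 0]], and Q = P·diag(3, −1)·P⁻¹.
Then Q⁹ = P·diag(19683, −1)·P⁻¹ = [[0, 1], [19683, 1]] · [[−1, 1], [−1, 0]] = [[−1, 0], [−19684, 19683]].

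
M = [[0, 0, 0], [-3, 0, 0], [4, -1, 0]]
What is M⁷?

[[0, 0, 0], [0, 0, 0], [0, 0, 0]]

M is strictly triangular, hence nilpotent: M³ = 0, so M⁷ = 0.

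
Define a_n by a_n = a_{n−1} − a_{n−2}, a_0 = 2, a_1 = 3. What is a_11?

−1

With companion matrix A = [[1, −1], [1, 0]], [a_n, a_{n−1}]ᵀ = A·[a_{n−1}, a_{n−2}]ᵀ, so [a_11, a_10]ᵀ = A^10·[a_1, a_0]ᵀ.
A^10 = [[−1, 1], [−1, 0]], giving [a_11, a_10]ᵀ = [[−1], [−3]].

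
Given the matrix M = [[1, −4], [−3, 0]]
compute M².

[[13, −4], [−3, 12]]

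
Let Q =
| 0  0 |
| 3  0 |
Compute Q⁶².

[[0, 0], [0, 0]]

Q is strictly triangular, hence nilpotent: Q² = 0, so Q⁶² = 0.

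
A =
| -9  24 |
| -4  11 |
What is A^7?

tr A = 2 and det A = -3, so the characteristic polynomial is λ² − (2)λ + (-3) with roots -1 and 3.
Eigenvectors give P = [[3, 2], [1, 1]] with P⁻¹ = [[1, -2], [-1, 3]], and A = P·diag(-1, 3)·P⁻¹.
Then A^7 = P·diag(-1, 2187)·P⁻¹ = [[-3, 4374], [-1, 2187]] · [[1, -2], [-1, 3]] = [[-4377, 13128], [-2188, 6563]].

[[-4377, 13128], [-2188, 6563]]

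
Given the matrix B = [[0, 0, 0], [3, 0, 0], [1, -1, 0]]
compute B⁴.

B is strictly triangular, hence nilpotent: B³ = 0, so B⁴ = 0.

[[0, 0, 0], [0, 0, 0], [0, 0, 0]]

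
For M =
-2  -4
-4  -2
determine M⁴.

M² = [[20, 16], [16, 20]]
M³ = [[-104, -112], [-112, -104]]
M⁴ = [[656, 640], [640, 656]]

[[656, 640], [640, 656]]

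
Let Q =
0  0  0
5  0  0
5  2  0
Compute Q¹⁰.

Q is strictly triangular, hence nilpotent: Q³ = 0, so Q¹⁰ = 0.

[[0, 0, 0], [0, 0, 0], [0, 0, 0]]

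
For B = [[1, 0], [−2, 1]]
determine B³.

B = I + N where N = [[0, 0], [−2, 0]] is strictly lower-triangular, so N² = 0.
(I + N)³ = I + 3·N = [[1, 0], [−6, 1]].

[[1, 0], [−6, 1]]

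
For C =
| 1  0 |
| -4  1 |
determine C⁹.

[[1, 0], [-36, 1]]

C = I + N where N = [[0, 0], [-4, 0]] is strictly lower-triangular, so N² = 0.
(I + N)⁹ = I + 9·N = [[1, 0], [-36, 1]].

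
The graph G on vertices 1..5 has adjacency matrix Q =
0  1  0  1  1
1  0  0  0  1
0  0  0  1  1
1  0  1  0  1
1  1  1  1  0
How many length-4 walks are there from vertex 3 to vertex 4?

11

The number of length-4 walks from vertex 3 to vertex 4 is entry (3,4) of Q⁴, where Q is the adjacency matrix.
Q² = [[3, 1, 2, 1, 2], [1, 2, 1, 2, 1], [2, 1, 2, 1, 1], [1, 2, 1, 3, 2], [2, 1, 1, 2, 4]]
Q³ = [[4, 5, 3, 7, 7], [5, 2, 3, 3, 6], [3, 3, 2, 5, 6], [7, 3, 5, 4, 7], [7, 6, 6, 7, 6]]
Q⁴ = [[19, 11, 14, 14, 19], [11, 11, 9, 14, 13], [14, 9, 11, 11, 13], [14, 14, 11, 19, 19], [19, 13, 13, 19, 26]]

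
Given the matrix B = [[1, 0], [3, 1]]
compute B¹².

B = I + N where N = [[0, 0], [3, 0]] is strictly lower-triangular, so N² = 0.
(I + N)¹² = I + 12·N = [[1, 0], [36, 1]].

[[1, 0], [36, 1]]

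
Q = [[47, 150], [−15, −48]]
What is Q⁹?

tr Q = −1 and det Q = −6, so the characteristic polynomial is λ² − (−1)λ + (−6) with roots 2 and −3.
Eigenvectors give P = [[10, −3], [−3, 1]] with P⁻¹ = [[1, 3], [3, 10]], and Q = P·diag(2, −3)·P⁻¹.
Then Q⁹ = P·diag(512, −19683)·P⁻¹ = [[5120, 59049], [−1536, −19683]] · [[1, 3], [3, 10]] = [[182267, 605850], [−60585, −201438]].

[[182267, 605850], [−60585, −201438]]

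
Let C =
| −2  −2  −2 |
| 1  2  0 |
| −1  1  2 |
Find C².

[[4, −2, 0], [0, 2, −2], [1, 6, 6]]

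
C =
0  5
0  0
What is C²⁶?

[[0, 0], [0, 0]]

C is strictly triangular, hence nilpotent: C² = 0, so C²⁶ = 0.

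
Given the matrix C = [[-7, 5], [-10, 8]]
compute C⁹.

[[-20707, 20195], [-40390, 39878]]

tr C = 1 and det C = -6, so the characteristic polynomial is λ² − (1)λ + (-6) with roots 3 and -2.
Eigenvectors give P = [[-1, 1], [-2, 1]] with P⁻¹ = [[1, -1], [2, -1]], and C = P·diag(3, -2)·P⁻¹.
Then C⁹ = P·diag(19683, -512)·P⁻¹ = [[-19683, -512], [-39366, -512]] · [[1, -1], [2, -1]] = [[-20707, 20195], [-40390, 39878]].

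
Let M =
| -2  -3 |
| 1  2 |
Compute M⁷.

[[-2, -3], [1, 2]]

M² = I (check: tr M = 0 and det M = -1), so M⁷ = M since 7 is odd.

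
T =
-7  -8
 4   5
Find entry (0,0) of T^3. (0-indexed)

-55

tr T = -2 and det T = -3, so the characteristic polynomial is λ² − (-2)λ + (-3) with roots 1 and -3.
Eigenvectors give P = [[-1, 2], [1, -1]] with P⁻¹ = [[1, 2], [1, 1]], and T = P·diag(1, -3)·P⁻¹.
Then T^3 = P·diag(1, -27)·P⁻¹ = [[-1, -54], [1, 27]] · [[1, 2], [1, 1]] = [[-55, -56], [28, 29]].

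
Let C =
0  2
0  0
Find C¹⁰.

C is strictly triangular, hence nilpotent: C² = 0, so C¹⁰ = 0.

[[0, 0], [0, 0]]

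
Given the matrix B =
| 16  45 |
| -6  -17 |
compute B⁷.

tr B = -1 and det B = -2, so the characteristic polynomial is λ² − (-1)λ + (-2) with roots -2 and 1.
Eigenvectors give P = [[-5, -3], [2, 1]] with P⁻¹ = [[1, 3], [-2, -5]], and B = P·diag(-2, 1)·P⁻¹.
Then B⁷ = P·diag(-128, 1)·P⁻¹ = [[640, -3], [-256, 1]] · [[1, 3], [-2, -5]] = [[646, 1935], [-258, -773]].

[[646, 1935], [-258, -773]]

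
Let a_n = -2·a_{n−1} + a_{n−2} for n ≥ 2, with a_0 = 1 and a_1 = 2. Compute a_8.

-647

With companion matrix B = [[-2, 1], [1, 0]], [a_n, a_{n−1}]ᵀ = B·[a_{n−1}, a_{n−2}]ᵀ, so [a_8, a_7]ᵀ = B^7·[a_1, a_0]ᵀ.
B^7 = [[-408, 169], [169, -70]], giving [a_8, a_7]ᵀ = [[-647], [268]].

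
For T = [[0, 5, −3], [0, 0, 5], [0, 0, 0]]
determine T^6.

T is strictly triangular, hence nilpotent: T^3 = 0, so T^6 = 0.

[[0, 0, 0], [0, 0, 0], [0, 0, 0]]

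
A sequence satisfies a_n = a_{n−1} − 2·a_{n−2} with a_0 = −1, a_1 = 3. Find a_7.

With companion matrix M = [[1, −2], [1, 0]], [a_n, a_{n−1}]ᵀ = M·[a_{n−1}, a_{n−2}]ᵀ, so [a_7, a_6]ᵀ = M⁶·[a_1, a_0]ᵀ.
M⁶ = [[7, −10], [5, 2]], giving [a_7, a_6]ᵀ = [[31], [13]].

31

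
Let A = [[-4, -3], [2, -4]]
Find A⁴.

A² = [[10, 24], [-16, 10]]
A³ = [[8, -126], [84, 8]]
A⁴ = [[-284, 480], [-320, -284]]

[[-284, 480], [-320, -284]]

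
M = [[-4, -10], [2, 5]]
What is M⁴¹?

M² = M (a projection; rank 1, trace 1), so M⁴¹ = M.

[[-4, -10], [2, 5]]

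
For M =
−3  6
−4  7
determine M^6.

tr M = 4 and det M = 3, so the characteristic polynomial is λ² − (4)λ + (3) with roots 3 and 1.
Eigenvectors give P = [[−1, 3], [−1, 2]] with P⁻¹ = [[2, −3], [1, −1]], and M = P·diag(3, 1)·P⁻¹.
Then M^6 = P·diag(729, 1)·P⁻¹ = [[−729, 3], [−729, 2]] · [[2, −3], [1, −1]] = [[−1455, 2184], [−1456, 2185]].

[[−1455, 2184], [−1456, 2185]]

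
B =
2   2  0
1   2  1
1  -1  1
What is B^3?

[[22, 26, 10], [18, 17, 8], [3, 2, -1]]

B^2 = [[6, 8, 2], [5, 5, 3], [2, -1, 0]]
B^3 = [[22, 26, 10], [18, 17, 8], [3, 2, -1]]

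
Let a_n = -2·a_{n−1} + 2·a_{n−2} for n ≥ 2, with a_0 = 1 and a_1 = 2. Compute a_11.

With companion matrix B = [[-2, 2], [1, 0]], [a_n, a_{n−1}]ᵀ = B·[a_{n−1}, a_{n−2}]ᵀ, so [a_11, a_10]ᵀ = B^10·[a_1, a_0]ᵀ.
B^10 = [[18272, -13376], [-6688, 4896]], giving [a_11, a_10]ᵀ = [[23168], [-8480]].

23168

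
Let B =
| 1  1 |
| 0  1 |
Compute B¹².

B = I + N where N = [[0, 1], [0, 0]] is strictly upper-triangular, so N² = 0.
(I + N)¹² = I + 12·N = [[1, 12], [0, 1]].

[[1, 12], [0, 1]]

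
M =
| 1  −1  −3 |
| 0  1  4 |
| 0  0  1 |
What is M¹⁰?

M = I + N where N = [[0, −1, −3], [0, 0, 4], [0, 0, 0]] is strictly upper-triangular, so N³ = 0.
(I + N)¹⁰ = I + 10·N + 45·N² = [[1, −10, −210], [0, 1, 40], [0, 0, 1]].

[[1, −10, −210], [0, 1, 40], [0, 0, 1]]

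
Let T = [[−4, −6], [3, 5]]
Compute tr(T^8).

257

tr T = 1 and det T = −2, so the characteristic polynomial is λ² − (1)λ + (−2) with roots 2 and −1.
Eigenvectors give P = [[1, 2], [−1, −1]] with P⁻¹ = [[−1, −2], [1, 1]], and T = P·diag(2, −1)·P⁻¹.
Then T^8 = P·diag(256, 1)·P⁻¹ = [[256, 2], [−256, −1]] · [[−1, −2], [1, 1]] = [[−254, −510], [255, 511]].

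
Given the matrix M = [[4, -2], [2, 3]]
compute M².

[[12, -14], [14, 5]]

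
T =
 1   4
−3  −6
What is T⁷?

[[6049, 8236], [−6177, −8364]]

tr T = −5 and det T = 6, so the characteristic polynomial is λ² − (−5)λ + (6) with roots −3 and −2.
Eigenvectors give P = [[−1, 4], [1, −3]] with P⁻¹ = [[3, 4], [1, 1]], and T = P·diag(−3, −2)·P⁻¹.
Then T⁷ = P·diag(−2187, −128)·P⁻¹ = [[2187, −512], [−2187, 384]] · [[3, 4], [1, 1]] = [[6049, 8236], [−6177, −8364]].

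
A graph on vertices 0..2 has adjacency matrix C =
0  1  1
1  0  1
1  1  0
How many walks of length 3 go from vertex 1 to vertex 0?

The number of length-3 walks from vertex 1 to vertex 0 is entry (1,0) of C³, where C is the adjacency matrix.
C² = [[2, 1, 1], [1, 2, 1], [1, 1, 2]]
C³ = [[2, 3, 3], [3, 2, 3], [3, 3, 2]]

3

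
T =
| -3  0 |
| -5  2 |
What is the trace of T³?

tr T = -1 and det T = -6, so the characteristic polynomial is λ² − (-1)λ + (-6) with roots 2 and -3.
Eigenvectors give P = [[0, 1], [-1, 1]] with P⁻¹ = [[1, -1], [1, 0]], and T = P·diag(2, -3)·P⁻¹.
Then T³ = P·diag(8, -27)·P⁻¹ = [[0, -27], [-8, -27]] · [[1, -1], [1, 0]] = [[-27, 0], [-35, 8]].

-19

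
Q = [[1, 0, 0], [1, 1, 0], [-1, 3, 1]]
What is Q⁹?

Q = I + N where N = [[0, 0, 0], [1, 0, 0], [-1, 3, 0]] is strictly lower-triangular, so N³ = 0.
(I + N)⁹ = I + 9·N + 36·N² = [[1, 0, 0], [9, 1, 0], [99, 27, 1]].

[[1, 0, 0], [9, 1, 0], [99, 27, 1]]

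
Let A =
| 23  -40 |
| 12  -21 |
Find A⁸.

[[39361, -65600], [19680, -32799]]

tr A = 2 and det A = -3, so the characteristic polynomial is λ² − (2)λ + (-3) with roots -1 and 3.
Eigenvectors give P = [[-5, 2], [-3, 1]] with P⁻¹ = [[1, -2], [3, -5]], and A = P·diag(-1, 3)·P⁻¹.
Then A⁸ = P·diag(1, 6561)·P⁻¹ = [[-5, 13122], [-3, 6561]] · [[1, -2], [3, -5]] = [[39361, -65600], [19680, -32799]].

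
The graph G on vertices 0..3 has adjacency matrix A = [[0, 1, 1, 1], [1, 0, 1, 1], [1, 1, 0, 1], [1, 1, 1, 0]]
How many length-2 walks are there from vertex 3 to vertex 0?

The number of length-2 walks from vertex 3 to vertex 0 is entry (3,0) of A^2, where A is the adjacency matrix.
A^2 = [[3, 2, 2, 2], [2, 3, 2, 2], [2, 2, 3, 2], [2, 2, 2, 3]]

2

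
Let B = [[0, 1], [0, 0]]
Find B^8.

[[0, 0], [0, 0]]

B is strictly triangular, hence nilpotent: B^2 = 0, so B^8 = 0.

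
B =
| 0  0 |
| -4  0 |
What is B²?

[[0, 0], [0, 0]]

B is strictly triangular, hence nilpotent: B² = 0, so B² = 0.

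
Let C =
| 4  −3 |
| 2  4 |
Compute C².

[[10, −24], [16, 10]]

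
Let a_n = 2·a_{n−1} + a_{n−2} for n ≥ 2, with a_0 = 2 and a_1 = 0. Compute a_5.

With companion matrix Q = [[2, 1], [1, 0]], [a_n, a_{n−1}]ᵀ = Q·[a_{n−1}, a_{n−2}]ᵀ, so [a_5, a_4]ᵀ = Q⁴·[a_1, a_0]ᵀ.
Q⁴ = [[29, 12], [12, 5]], giving [a_5, a_4]ᵀ = [[24], [10]].

24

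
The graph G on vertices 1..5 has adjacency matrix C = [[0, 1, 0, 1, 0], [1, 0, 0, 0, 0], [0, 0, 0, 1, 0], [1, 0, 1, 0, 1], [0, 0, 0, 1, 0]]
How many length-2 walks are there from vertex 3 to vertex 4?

The number of length-2 walks from vertex 3 to vertex 4 is entry (3,4) of C^2, where C is the adjacency matrix.
C^2 = [[2, 0, 1, 0, 1], [0, 1, 0, 1, 0], [1, 0, 1, 0, 1], [0, 1, 0, 3, 0], [1, 0, 1, 0, 1]]

0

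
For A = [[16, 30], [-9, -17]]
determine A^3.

tr A = -1 and det A = -2, so the characteristic polynomial is λ² − (-1)λ + (-2) with roots -2 and 1.
Eigenvectors give P = [[-5, -2], [3, 1]] with P⁻¹ = [[1, 2], [-3, -5]], and A = P·diag(-2, 1)·P⁻¹.
Then A^3 = P·diag(-8, 1)·P⁻¹ = [[40, -2], [-24, 1]] · [[1, 2], [-3, -5]] = [[46, 90], [-27, -53]].

[[46, 90], [-27, -53]]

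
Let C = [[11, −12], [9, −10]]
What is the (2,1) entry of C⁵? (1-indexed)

99

tr C = 1 and det C = −2, so the characteristic polynomial is λ² − (1)λ + (−2) with roots 2 and −1.
Eigenvectors give P = [[4, 1], [3, 1]] with P⁻¹ = [[1, −1], [−3, 4]], and C = P·diag(2, −1)·P⁻¹.
Then C⁵ = P·diag(32, −1)·P⁻¹ = [[128, −1], [96, −1]] · [[1, −1], [−3, 4]] = [[131, −132], [99, −100]].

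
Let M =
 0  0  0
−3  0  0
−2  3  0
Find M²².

M is strictly triangular, hence nilpotent: M³ = 0, so M²² = 0.

[[0, 0, 0], [0, 0, 0], [0, 0, 0]]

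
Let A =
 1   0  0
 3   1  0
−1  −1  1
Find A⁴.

A = I + N where N = [[0, 0, 0], [3, 0, 0], [−1, −1, 0]] is strictly lower-triangular, so N³ = 0.
(I + N)⁴ = I + 4·N + 6·N² = [[1, 0, 0], [12, 1, 0], [−22, −4, 1]].

[[1, 0, 0], [12, 1, 0], [−22, −4, 1]]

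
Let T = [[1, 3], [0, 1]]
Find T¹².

[[1, 36], [0, 1]]

T = I + N where N = [[0, 3], [0, 0]] is strictly upper-triangular, so N² = 0.
(I + N)¹² = I + 12·N = [[1, 36], [0, 1]].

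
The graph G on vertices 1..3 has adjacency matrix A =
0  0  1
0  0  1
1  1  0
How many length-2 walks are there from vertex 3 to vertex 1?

The number of length-2 walks from vertex 3 to vertex 1 is entry (3,1) of A², where A is the adjacency matrix.
A² = [[1, 1, 0], [1, 1, 0], [0, 0, 2]]

0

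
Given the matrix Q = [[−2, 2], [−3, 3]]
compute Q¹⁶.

[[−2, 2], [−3, 3]]

Q² = Q (a projection; rank 1, trace 1), so Q¹⁶ = Q.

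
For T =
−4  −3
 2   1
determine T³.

tr T = −3 and det T = 2, so the characteristic polynomial is λ² − (−3)λ + (2) with roots −1 and −2.
Eigenvectors give P = [[−1, 3], [1, −2]] with P⁻¹ = [[2, 3], [1, 1]], and T = P·diag(−1, −2)·P⁻¹.
Then T³ = P·diag(−1, −8)·P⁻¹ = [[1, −24], [−1, 16]] · [[2, 3], [1, 1]] = [[−22, −21], [14, 13]].

[[−22, −21], [14, 13]]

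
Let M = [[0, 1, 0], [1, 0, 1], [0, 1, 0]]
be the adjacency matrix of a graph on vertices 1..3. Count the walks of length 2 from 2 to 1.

The number of length-2 walks from vertex 2 to vertex 1 is entry (2,1) of M^2, where M is the adjacency matrix.
M^2 = [[1, 0, 1], [0, 2, 0], [1, 0, 1]]

0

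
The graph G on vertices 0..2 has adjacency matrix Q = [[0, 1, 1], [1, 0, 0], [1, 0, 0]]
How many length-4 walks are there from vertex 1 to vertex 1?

The number of length-4 walks from vertex 1 to vertex 1 is entry (1,1) of Q⁴, where Q is the adjacency matrix.
Q² = [[2, 0, 0], [0, 1, 1], [0, 1, 1]]
Q³ = [[0, 2, 2], [2, 0, 0], [2, 0, 0]]
Q⁴ = [[4, 0, 0], [0, 2, 2], [0, 2, 2]]

2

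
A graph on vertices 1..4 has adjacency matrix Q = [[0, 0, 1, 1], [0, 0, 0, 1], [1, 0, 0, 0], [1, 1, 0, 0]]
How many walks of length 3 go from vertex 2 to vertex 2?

The number of length-3 walks from vertex 2 to vertex 2 is entry (2,2) of Q^3, where Q is the adjacency matrix.
Q^2 = [[2, 1, 0, 0], [1, 1, 0, 0], [0, 0, 1, 1], [0, 0, 1, 2]]
Q^3 = [[0, 0, 2, 3], [0, 0, 1, 2], [2, 1, 0, 0], [3, 2, 0, 0]]

0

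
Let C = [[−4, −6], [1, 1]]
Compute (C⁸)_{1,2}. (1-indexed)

1530

tr C = −3 and det C = 2, so the characteristic polynomial is λ² − (−3)λ + (2) with roots −1 and −2.
Eigenvectors give P = [[−2, 3], [1, −1]] with P⁻¹ = [[1, 3], [1, 2]], and C = P·diag(−1, −2)·P⁻¹.
Then C⁸ = P·diag(1, 256)·P⁻¹ = [[−2, 768], [1, −256]] · [[1, 3], [1, 2]] = [[766, 1530], [−255, −509]].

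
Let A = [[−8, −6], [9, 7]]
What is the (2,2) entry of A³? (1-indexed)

19

tr A = −1 and det A = −2, so the characteristic polynomial is λ² − (−1)λ + (−2) with roots 1 and −2.
Eigenvectors give P = [[2, 1], [−3, −1]] with P⁻¹ = [[−1, −1], [3, 2]], and A = P·diag(1, −2)·P⁻¹.
Then A³ = P·diag(1, −8)·P⁻¹ = [[2, −8], [−3, 8]] · [[−1, −1], [3, 2]] = [[−26, −18], [27, 19]].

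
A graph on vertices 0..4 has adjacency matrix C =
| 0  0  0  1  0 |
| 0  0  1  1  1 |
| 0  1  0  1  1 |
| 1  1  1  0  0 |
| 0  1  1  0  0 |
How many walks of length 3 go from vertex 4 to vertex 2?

The number of length-3 walks from vertex 4 to vertex 2 is entry (4,2) of C³, where C is the adjacency matrix.
C² = [[1, 1, 1, 0, 0], [1, 3, 2, 1, 1], [1, 2, 3, 1, 1], [0, 1, 1, 3, 2], [0, 1, 1, 2, 2]]
C³ = [[0, 1, 1, 3, 2], [1, 4, 5, 6, 5], [1, 5, 4, 6, 5], [3, 6, 6, 2, 2], [2, 5, 5, 2, 2]]

5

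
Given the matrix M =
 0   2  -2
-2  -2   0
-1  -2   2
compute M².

[[-2, 0, -4], [4, 0, 4], [2, -2, 6]]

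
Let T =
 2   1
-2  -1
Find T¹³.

T² = T (a projection; rank 1, trace 1), so T¹³ = T.

[[2, 1], [-2, -1]]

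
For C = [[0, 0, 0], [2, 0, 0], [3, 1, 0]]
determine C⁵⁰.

C is strictly triangular, hence nilpotent: C³ = 0, so C⁵⁰ = 0.

[[0, 0, 0], [0, 0, 0], [0, 0, 0]]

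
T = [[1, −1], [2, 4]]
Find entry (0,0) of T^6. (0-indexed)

tr T = 5 and det T = 6, so the characteristic polynomial is λ² − (5)λ + (6) with roots 2 and 3.
Eigenvectors give P = [[1, 1], [−1, −2]] with P⁻¹ = [[2, 1], [−1, −1]], and T = P·diag(2, 3)·P⁻¹.
Then T^6 = P·diag(64, 729)·P⁻¹ = [[64, 729], [−64, −1458]] · [[2, 1], [−1, −1]] = [[−601, −665], [1330, 1394]].

−601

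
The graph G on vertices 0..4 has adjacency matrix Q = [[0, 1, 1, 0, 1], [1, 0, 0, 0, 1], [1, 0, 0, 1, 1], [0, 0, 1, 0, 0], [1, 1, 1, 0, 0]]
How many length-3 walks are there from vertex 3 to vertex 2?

3

The number of length-3 walks from vertex 3 to vertex 2 is entry (3,2) of Q³, where Q is the adjacency matrix.
Q² = [[3, 1, 1, 1, 2], [1, 2, 2, 0, 1], [1, 2, 3, 0, 1], [1, 0, 0, 1, 1], [2, 1, 1, 1, 3]]
Q³ = [[4, 5, 6, 1, 5], [5, 2, 2, 2, 5], [6, 2, 2, 3, 6], [1, 2, 3, 0, 1], [5, 5, 6, 1, 4]]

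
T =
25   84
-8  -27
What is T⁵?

tr T = -2 and det T = -3, so the characteristic polynomial is λ² − (-2)λ + (-3) with roots 1 and -3.
Eigenvectors give P = [[7, -3], [-2, 1]] with P⁻¹ = [[1, 3], [2, 7]], and T = P·diag(1, -3)·P⁻¹.
Then T⁵ = P·diag(1, -243)·P⁻¹ = [[7, 729], [-2, -243]] · [[1, 3], [2, 7]] = [[1465, 5124], [-488, -1707]].

[[1465, 5124], [-488, -1707]]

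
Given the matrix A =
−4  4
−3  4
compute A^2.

[[4, 0], [0, 4]]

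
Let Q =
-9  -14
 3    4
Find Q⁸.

tr Q = -5 and det Q = 6, so the characteristic polynomial is λ² − (-5)λ + (6) with roots -2 and -3.
Eigenvectors give P = [[-2, 7], [1, -3]] with P⁻¹ = [[3, 7], [1, 2]], and Q = P·diag(-2, -3)·P⁻¹.
Then Q⁸ = P·diag(256, 6561)·P⁻¹ = [[-512, 45927], [256, -19683]] · [[3, 7], [1, 2]] = [[44391, 88270], [-18915, -37574]].

[[44391, 88270], [-18915, -37574]]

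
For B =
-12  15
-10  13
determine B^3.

[[-78, 105], [-70, 97]]

tr B = 1 and det B = -6, so the characteristic polynomial is λ² − (1)λ + (-6) with roots 3 and -2.
Eigenvectors give P = [[1, 3], [1, 2]] with P⁻¹ = [[-2, 3], [1, -1]], and B = P·diag(3, -2)·P⁻¹.
Then B^3 = P·diag(27, -8)·P⁻¹ = [[27, -24], [27, -16]] · [[-2, 3], [1, -1]] = [[-78, 105], [-70, 97]].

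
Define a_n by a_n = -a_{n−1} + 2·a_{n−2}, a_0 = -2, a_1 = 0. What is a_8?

-172

With companion matrix C = [[-1, 2], [1, 0]], [a_n, a_{n−1}]ᵀ = C·[a_{n−1}, a_{n−2}]ᵀ, so [a_8, a_7]ᵀ = C^7·[a_1, a_0]ᵀ.
C^7 = [[-85, 86], [43, -42]], giving [a_8, a_7]ᵀ = [[-172], [84]].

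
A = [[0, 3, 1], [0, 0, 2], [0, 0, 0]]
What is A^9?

A is strictly triangular, hence nilpotent: A^3 = 0, so A^9 = 0.

[[0, 0, 0], [0, 0, 0], [0, 0, 0]]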